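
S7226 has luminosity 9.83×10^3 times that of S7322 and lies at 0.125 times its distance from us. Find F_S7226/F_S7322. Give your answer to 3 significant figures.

F = L/(4πd²), so F_S7226/F_S7322 = (L_S7226/L_S7322) / (d_S7226/d_S7322)²
= 9.83×10^3 / (0.125)² = 9.83×10^3 / 0.01562 = 6.291×10^5.

6.29×10^5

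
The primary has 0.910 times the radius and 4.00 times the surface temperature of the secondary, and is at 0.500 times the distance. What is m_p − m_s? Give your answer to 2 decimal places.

-7.32

L_p/L_s = (0.910)²(4.00)⁴ = 212.0.
F_p/F_s = (L_p/L_s)/(d_p/d_s)² = 212.0/0.2500 = 848.0.
m_p − m_s = −2.5 log₁₀(848.0) = -7.32.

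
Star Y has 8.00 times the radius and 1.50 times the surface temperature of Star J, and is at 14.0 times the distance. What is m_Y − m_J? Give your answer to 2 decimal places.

L_Y/L_J = (8.00)²(1.50)⁴ = 324.0.
F_Y/F_J = (L_Y/L_J)/(d_Y/d_J)² = 324.0/196.0 = 1.653.
m_Y − m_J = −2.5 log₁₀(1.653) = -0.55.

-0.55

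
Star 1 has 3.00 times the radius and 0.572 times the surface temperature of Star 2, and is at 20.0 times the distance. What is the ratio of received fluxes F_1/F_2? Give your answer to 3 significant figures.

0.00241

L_1/L_2 = (R_1/R_2)²(T_1/T_2)⁴ = (3.00)² × (0.572)⁴ = 0.9634.
F_1/F_2 = (L_1/L_2)/(d_1/d_2)² = 0.9634 / (20.0)² = 0.002409.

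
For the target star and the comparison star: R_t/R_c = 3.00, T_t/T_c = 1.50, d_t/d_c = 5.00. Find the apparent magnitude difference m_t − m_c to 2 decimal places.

L_t/L_c = (3.00)²(1.50)⁴ = 45.56.
F_t/F_c = (L_t/L_c)/(d_t/d_c)² = 45.56/25.00 = 1.823.
m_t − m_c = −2.5 log₁₀(1.823) = -0.65.

-0.65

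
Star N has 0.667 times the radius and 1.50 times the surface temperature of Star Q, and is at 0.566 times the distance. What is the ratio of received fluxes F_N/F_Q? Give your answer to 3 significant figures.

7.03

L_N/L_Q = (R_N/R_Q)²(T_N/T_Q)⁴ = (0.667)² × (1.50)⁴ = 2.252.
F_N/F_Q = (L_N/L_Q)/(d_N/d_Q)² = 2.252 / (0.566)² = 7.030.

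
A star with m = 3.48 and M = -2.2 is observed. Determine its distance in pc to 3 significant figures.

137 pc

m − M = 5 log₁₀(d/10 pc)
3.48 − (-2.2) = 5.68 = 5 log₁₀(d/10)
d = 10 × 10^(5.68/5) = 10 × 10^1.136 = 136.8 pc.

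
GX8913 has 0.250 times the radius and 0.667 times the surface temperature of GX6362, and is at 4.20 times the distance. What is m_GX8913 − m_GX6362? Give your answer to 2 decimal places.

L_GX8913/L_GX6362 = (0.250)²(0.667)⁴ = 0.01237.
F_GX8913/F_GX6362 = (L_GX8913/L_GX6362)/(d_GX8913/d_GX6362)² = 0.01237/17.64 = 7.013×10^-4.
m_GX8913 − m_GX6362 = −2.5 log₁₀(7.013×10^-4) = 7.89.

7.89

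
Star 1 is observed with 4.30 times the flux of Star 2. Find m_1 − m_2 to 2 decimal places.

m_1 − m_2 = −2.5 log₁₀(F_1/F_2) = −2.5 log₁₀(4.30) = −2.5 × (0.633) = -1.584.

-1.58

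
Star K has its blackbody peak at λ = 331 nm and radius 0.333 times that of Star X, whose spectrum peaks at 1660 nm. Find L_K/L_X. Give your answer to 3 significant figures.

70.1

Wien's law gives T ∝ 1/λ_max, so T_K/T_X = λ_X/λ_K = 1660/331 = 5.015.
Then L ∝ R²T⁴ gives L_K/L_X = (0.333)² × (5.015)⁴ = 0.1109 × 632.6 = 70.15.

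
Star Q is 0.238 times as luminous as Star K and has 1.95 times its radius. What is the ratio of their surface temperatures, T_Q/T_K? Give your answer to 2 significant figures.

L ∝ R²T⁴ gives T ∝ (L/R²)^(1/4), so
T_Q/T_K = (0.238 / 1.95²)^(1/4) = (0.06259)^(1/4) = 0.5002.

0.50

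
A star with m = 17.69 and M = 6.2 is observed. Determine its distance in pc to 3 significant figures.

1.99×10^3 pc

m − M = 5 log₁₀(d/10 pc)
17.69 − (6.2) = 11.49 = 5 log₁₀(d/10)
d = 10 × 10^(11.49/5) = 10 × 10^2.298 = 1986 pc.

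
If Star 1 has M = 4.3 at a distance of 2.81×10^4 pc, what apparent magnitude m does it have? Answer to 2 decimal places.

m = M + 5 log₁₀(d/10 pc) = 4.3 + 5 log₁₀(2.81×10^4/10)
  = 4.3 + 5 × 3.449 = 4.3 + 17.24 = 21.54.

21.54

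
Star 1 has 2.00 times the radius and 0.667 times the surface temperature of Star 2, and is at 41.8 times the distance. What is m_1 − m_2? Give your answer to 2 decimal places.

8.36

L_1/L_2 = (2.00)²(0.667)⁴ = 0.7917.
F_1/F_2 = (L_1/L_2)/(d_1/d_2)² = 0.7917/1747 = 4.531×10^-4.
m_1 − m_2 = −2.5 log₁₀(4.531×10^-4) = 8.36.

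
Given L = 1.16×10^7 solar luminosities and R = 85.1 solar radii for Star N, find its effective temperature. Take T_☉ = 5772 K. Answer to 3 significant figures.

3.65×10^4 K

T/T_☉ = (L/L_☉)^(1/4) / (R/R_☉)^(1/2)
T = 5772 × (1.16×10^7)^(1/4) / √(85.1) = 5772 × 58.36 / 9.225 = 3.652×10^4 K.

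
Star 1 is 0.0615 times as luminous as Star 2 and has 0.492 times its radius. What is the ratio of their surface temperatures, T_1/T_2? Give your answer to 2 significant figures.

L ∝ R²T⁴ gives T ∝ (L/R²)^(1/4), so
T_1/T_2 = (0.0615 / 0.492²)^(1/4) = (0.2541)^(1/4) = 0.7100.

0.71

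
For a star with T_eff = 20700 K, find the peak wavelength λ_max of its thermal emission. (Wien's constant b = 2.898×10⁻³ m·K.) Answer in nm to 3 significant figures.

140 nm

λ_max = b/T = 2.898×10⁻³ / 20700 = 1.40×10^-7 m = 140.0 nm.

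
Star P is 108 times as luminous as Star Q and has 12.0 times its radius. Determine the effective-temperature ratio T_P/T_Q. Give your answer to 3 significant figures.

0.931

L ∝ R²T⁴ gives T ∝ (L/R²)^(1/4), so
T_P/T_Q = (108 / 12.0²)^(1/4) = (0.7500)^(1/4) = 0.9306.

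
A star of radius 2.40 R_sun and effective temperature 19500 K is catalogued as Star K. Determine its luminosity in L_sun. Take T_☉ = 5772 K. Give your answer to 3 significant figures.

750 L_sun

L/L_☉ = (R/R_☉)² (T/T_☉)⁴ = (2.40)² × (19500/5772)⁴
       = 5.760 × (3.378)⁴ = 5.760 × 130.3 = 750.3.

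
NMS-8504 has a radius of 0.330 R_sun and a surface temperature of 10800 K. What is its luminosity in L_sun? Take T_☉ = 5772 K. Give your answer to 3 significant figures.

1.33 L_sun

L/L_☉ = (R/R_☉)² (T/T_☉)⁴ = (0.330)² × (10800/5772)⁴
       = 0.1089 × (1.871)⁴ = 0.1089 × 12.26 = 1.335.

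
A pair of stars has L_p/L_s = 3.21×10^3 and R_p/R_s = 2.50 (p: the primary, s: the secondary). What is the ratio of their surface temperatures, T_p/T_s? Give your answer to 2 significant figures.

4.8

L ∝ R²T⁴ gives T ∝ (L/R²)^(1/4), so
T_p/T_s = (3.21×10^3 / 2.50²)^(1/4) = (513.6)^(1/4) = 4.761.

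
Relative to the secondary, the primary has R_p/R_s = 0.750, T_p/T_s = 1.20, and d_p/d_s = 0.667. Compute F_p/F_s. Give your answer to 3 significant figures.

2.62

L_p/L_s = (R_p/R_s)²(T_p/T_s)⁴ = (0.750)² × (1.20)⁴ = 1.166.
F_p/F_s = (L_p/L_s)/(d_p/d_s)² = 1.166 / (0.667)² = 2.622.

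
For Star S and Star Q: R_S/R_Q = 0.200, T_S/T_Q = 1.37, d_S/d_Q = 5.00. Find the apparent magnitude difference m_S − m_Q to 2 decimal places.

L_S/L_Q = (0.200)²(1.37)⁴ = 0.1409.
F_S/F_Q = (L_S/L_Q)/(d_S/d_Q)² = 0.1409/25.00 = 0.005636.
m_S − m_Q = −2.5 log₁₀(0.005636) = 5.62.

5.62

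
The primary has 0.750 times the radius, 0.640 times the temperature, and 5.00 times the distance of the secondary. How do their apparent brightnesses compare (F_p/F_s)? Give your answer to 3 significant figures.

L_p/L_s = (R_p/R_s)²(T_p/T_s)⁴ = (0.750)² × (0.640)⁴ = 0.09437.
F_p/F_s = (L_p/L_s)/(d_p/d_s)² = 0.09437 / (5.00)² = 0.003775.

0.00377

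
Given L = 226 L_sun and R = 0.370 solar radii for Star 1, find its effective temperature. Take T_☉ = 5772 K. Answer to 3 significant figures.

T/T_☉ = (L/L_☉)^(1/4) / (R/R_☉)^(1/2)
T = 5772 × (226)^(1/4) / √(0.370) = 5772 × 3.877 / 0.6083 = 3.679×10^4 K.

3.68×10^4 K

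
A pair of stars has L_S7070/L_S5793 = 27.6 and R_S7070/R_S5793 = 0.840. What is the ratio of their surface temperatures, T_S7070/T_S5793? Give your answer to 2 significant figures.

2.5

L ∝ R²T⁴ gives T ∝ (L/R²)^(1/4), so
T_S7070/T_S5793 = (27.6 / 0.840²)^(1/4) = (39.12)^(1/4) = 2.501.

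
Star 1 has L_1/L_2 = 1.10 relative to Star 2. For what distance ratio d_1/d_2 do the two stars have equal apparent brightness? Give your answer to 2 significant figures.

1.0

Equal flux requires L_1/d_1² = L_2/d_2², so d_1/d_2 = √(L_1/L_2)
= √(1.10) = 1.049.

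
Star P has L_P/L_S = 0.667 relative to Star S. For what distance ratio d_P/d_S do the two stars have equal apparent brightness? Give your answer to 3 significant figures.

0.817

Equal flux requires L_P/d_P² = L_S/d_S², so d_P/d_S = √(L_P/L_S)
= √(0.667) = 0.8167.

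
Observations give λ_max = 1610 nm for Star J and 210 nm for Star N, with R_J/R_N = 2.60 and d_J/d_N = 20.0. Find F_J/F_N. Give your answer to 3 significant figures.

Wien's law: T_J/T_N = λ_N/λ_J = 210/1610 = 0.1304.
L_J/L_N = (R_J/R_N)²(T_J/T_N)⁴ = (2.60)²(0.1304)⁴ = 0.001957.
F_J/F_N = (L_J/L_N)/(d_J/d_N)² = 0.001957/(20.0)² = 4.892×10^-6.

4.89×10^-6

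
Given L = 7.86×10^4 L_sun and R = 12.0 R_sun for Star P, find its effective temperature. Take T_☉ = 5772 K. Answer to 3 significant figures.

2.79×10^4 K

T/T_☉ = (L/L_☉)^(1/4) / (R/R_☉)^(1/2)
T = 5772 × (7.86×10^4)^(1/4) / √(12.0) = 5772 × 16.74 / 3.464 = 2.790×10^4 K.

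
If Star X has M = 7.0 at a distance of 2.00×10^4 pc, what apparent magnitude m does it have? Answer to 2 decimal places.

m = M + 5 log₁₀(d/10 pc) = 7.0 + 5 log₁₀(2.00×10^4/10)
  = 7.0 + 5 × 3.301 = 7.0 + 16.51 = 23.51.

23.51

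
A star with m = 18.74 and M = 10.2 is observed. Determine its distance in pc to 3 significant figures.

511 pc

m − M = 5 log₁₀(d/10 pc)
18.74 − (10.2) = 8.54 = 5 log₁₀(d/10)
d = 10 × 10^(8.54/5) = 10 × 10^1.708 = 510.5 pc.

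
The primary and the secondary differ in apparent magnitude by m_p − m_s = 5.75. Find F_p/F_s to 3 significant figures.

F_p/F_s = 10^(−(m_p − m_s)/2.5) = 10^(-5.75/2.5) = 10^-2.300 = 0.005012.

0.00501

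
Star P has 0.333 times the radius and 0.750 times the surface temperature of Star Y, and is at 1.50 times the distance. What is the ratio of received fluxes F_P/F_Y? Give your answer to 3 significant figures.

L_P/L_Y = (R_P/R_Y)²(T_P/T_Y)⁴ = (0.333)² × (0.750)⁴ = 0.03509.
F_P/F_Y = (L_P/L_Y)/(d_P/d_Y)² = 0.03509 / (1.50)² = 0.01559.

0.0156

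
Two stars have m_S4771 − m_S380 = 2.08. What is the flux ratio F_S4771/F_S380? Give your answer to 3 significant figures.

0.147

F_S4771/F_S380 = 10^(−(m_S4771 − m_S380)/2.5) = 10^(-2.08/2.5) = 10^-0.832 = 0.1472.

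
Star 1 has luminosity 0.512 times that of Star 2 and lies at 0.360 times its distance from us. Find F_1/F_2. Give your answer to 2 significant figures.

F = L/(4πd²), so F_1/F_2 = (L_1/L_2) / (d_1/d_2)²
= 0.512 / (0.360)² = 0.512 / 0.1296 = 3.951.

4.0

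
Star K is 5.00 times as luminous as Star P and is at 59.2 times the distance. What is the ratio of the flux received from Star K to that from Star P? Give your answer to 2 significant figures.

0.0014

F = L/(4πd²), so F_K/F_P = (L_K/L_P) / (d_K/d_P)²
= 5.00 / (59.2)² = 5.00 / 3505 = 0.001427.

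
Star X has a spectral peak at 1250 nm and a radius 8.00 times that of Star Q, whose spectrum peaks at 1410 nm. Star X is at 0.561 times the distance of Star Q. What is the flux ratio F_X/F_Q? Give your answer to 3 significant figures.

Wien's law: T_X/T_Q = λ_Q/λ_X = 1410/1250 = 1.128.
L_X/L_Q = (R_X/R_Q)²(T_X/T_Q)⁴ = (8.00)²(1.128)⁴ = 103.6.
F_X/F_Q = (L_X/L_Q)/(d_X/d_Q)² = 103.6/(0.561)² = 329.2.

329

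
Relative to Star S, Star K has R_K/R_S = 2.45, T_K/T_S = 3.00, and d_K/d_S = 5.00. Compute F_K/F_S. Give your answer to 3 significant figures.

L_K/L_S = (R_K/R_S)²(T_K/T_S)⁴ = (2.45)² × (3.00)⁴ = 486.2.
F_K/F_S = (L_K/L_S)/(d_K/d_S)² = 486.2 / (5.00)² = 19.45.

19.4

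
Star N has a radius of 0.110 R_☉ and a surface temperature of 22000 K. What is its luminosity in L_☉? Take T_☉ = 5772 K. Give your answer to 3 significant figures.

L/L_☉ = (R/R_☉)² (T/T_☉)⁴ = (0.110)² × (22000/5772)⁴
       = 0.01210 × (3.812)⁴ = 0.01210 × 211.1 = 2.554.

2.55 L_☉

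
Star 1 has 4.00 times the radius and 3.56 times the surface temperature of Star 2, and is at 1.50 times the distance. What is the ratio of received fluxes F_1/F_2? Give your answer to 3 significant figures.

1.14×10^3

L_1/L_2 = (R_1/R_2)²(T_1/T_2)⁴ = (4.00)² × (3.56)⁴ = 2570.
F_1/F_2 = (L_1/L_2)/(d_1/d_2)² = 2570 / (1.50)² = 1142.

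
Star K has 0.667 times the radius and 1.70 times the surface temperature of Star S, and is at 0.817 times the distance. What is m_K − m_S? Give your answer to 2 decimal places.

L_K/L_S = (0.667)²(1.70)⁴ = 3.716.
F_K/F_S = (L_K/L_S)/(d_K/d_S)² = 3.716/0.6675 = 5.567.
m_K − m_S = −2.5 log₁₀(5.567) = -1.86.

-1.86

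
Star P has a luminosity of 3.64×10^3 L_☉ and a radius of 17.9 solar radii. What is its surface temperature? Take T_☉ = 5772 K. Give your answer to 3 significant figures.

T/T_☉ = (L/L_☉)^(1/4) / (R/R_☉)^(1/2)
T = 5772 × (3.64×10^3)^(1/4) / √(17.9) = 5772 × 7.767 / 4.231 = 1.060×10^4 K.

1.06×10^4 K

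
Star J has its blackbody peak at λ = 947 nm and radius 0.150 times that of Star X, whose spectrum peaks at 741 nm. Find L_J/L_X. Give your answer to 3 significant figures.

0.00843

Wien's law gives T ∝ 1/λ_max, so T_J/T_X = λ_X/λ_J = 741/947 = 0.7825.
Then L ∝ R²T⁴ gives L_J/L_X = (0.150)² × (0.7825)⁴ = 0.02250 × 0.3749 = 0.008434.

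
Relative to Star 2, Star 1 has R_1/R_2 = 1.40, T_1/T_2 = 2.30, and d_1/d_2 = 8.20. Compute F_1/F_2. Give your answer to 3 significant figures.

0.816

L_1/L_2 = (R_1/R_2)²(T_1/T_2)⁴ = (1.40)² × (2.30)⁴ = 54.85.
F_1/F_2 = (L_1/L_2)/(d_1/d_2)² = 54.85 / (8.20)² = 0.8157.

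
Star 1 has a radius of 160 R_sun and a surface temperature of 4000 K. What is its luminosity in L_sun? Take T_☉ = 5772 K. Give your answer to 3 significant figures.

L/L_☉ = (R/R_☉)² (T/T_☉)⁴ = (160)² × (4000/5772)⁴
       = 2.560×10^4 × (0.6930)⁴ = 2.560×10^4 × 0.2306 = 5904.

5.90×10^3 L_sun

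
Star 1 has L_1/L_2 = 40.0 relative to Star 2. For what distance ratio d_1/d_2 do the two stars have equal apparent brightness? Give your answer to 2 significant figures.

Equal flux requires L_1/d_1² = L_2/d_2², so d_1/d_2 = √(L_1/L_2)
= √(40.0) = 6.325.

6.3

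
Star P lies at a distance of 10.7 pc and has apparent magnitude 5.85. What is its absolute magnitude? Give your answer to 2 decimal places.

5.70

M = m − 5 log₁₀(d/10 pc) = 5.85 − 5 log₁₀(10.7/10)
  = 5.85 − 5 × 0.029 = 5.85 − 0.15 = 5.70.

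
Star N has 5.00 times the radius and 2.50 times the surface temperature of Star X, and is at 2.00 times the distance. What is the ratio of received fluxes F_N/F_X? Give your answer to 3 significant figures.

L_N/L_X = (R_N/R_X)²(T_N/T_X)⁴ = (5.00)² × (2.50)⁴ = 976.6.
F_N/F_X = (L_N/L_X)/(d_N/d_X)² = 976.6 / (2.00)² = 244.1.

244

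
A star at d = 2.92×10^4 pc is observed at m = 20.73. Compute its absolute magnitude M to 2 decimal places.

M = m − 5 log₁₀(d/10 pc) = 20.73 − 5 log₁₀(2.92×10^4/10)
  = 20.73 − 5 × 3.465 = 20.73 − 17.33 = 3.40.

3.40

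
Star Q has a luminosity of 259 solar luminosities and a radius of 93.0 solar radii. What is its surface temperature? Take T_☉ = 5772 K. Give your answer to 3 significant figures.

T/T_☉ = (L/L_☉)^(1/4) / (R/R_☉)^(1/2)
T = 5772 × (259)^(1/4) / √(93.0) = 5772 × 4.012 / 9.644 = 2401 K.

2.40×10^3 K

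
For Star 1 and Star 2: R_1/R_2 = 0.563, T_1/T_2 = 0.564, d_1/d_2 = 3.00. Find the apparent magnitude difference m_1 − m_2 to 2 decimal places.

6.12

L_1/L_2 = (0.563)²(0.564)⁴ = 0.03207.
F_1/F_2 = (L_1/L_2)/(d_1/d_2)² = 0.03207/9.000 = 0.003564.
m_1 − m_2 = −2.5 log₁₀(0.003564) = 6.12.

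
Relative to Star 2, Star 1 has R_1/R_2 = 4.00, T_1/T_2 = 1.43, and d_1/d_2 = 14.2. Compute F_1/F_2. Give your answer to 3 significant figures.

L_1/L_2 = (R_1/R_2)²(T_1/T_2)⁴ = (4.00)² × (1.43)⁴ = 66.91.
F_1/F_2 = (L_1/L_2)/(d_1/d_2)² = 66.91 / (14.2)² = 0.3318.

0.332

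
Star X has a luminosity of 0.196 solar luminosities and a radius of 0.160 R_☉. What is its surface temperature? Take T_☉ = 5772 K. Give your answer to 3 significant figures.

9.60×10^3 K

T/T_☉ = (L/L_☉)^(1/4) / (R/R_☉)^(1/2)
T = 5772 × (0.196)^(1/4) / √(0.160) = 5772 × 0.6654 / 0.4000 = 9601 K.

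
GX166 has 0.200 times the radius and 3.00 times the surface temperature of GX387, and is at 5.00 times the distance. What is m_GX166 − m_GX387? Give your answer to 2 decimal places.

L_GX166/L_GX387 = (0.200)²(3.00)⁴ = 3.240.
F_GX166/F_GX387 = (L_GX166/L_GX387)/(d_GX166/d_GX387)² = 3.240/25.00 = 0.1296.
m_GX166 − m_GX387 = −2.5 log₁₀(0.1296) = 2.22.

2.22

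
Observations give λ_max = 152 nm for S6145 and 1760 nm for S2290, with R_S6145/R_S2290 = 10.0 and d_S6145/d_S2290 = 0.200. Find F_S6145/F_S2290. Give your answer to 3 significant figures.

4.49×10^7

Wien's law: T_S6145/T_S2290 = λ_S2290/λ_S6145 = 1760/152 = 11.58.
L_S6145/L_S2290 = (R_S6145/R_S2290)²(T_S6145/T_S2290)⁴ = (10.0)²(11.58)⁴ = 1.798×10^6.
F_S6145/F_S2290 = (L_S6145/L_S2290)/(d_S6145/d_S2290)² = 1.798×10^6/(0.200)² = 4.494×10^7.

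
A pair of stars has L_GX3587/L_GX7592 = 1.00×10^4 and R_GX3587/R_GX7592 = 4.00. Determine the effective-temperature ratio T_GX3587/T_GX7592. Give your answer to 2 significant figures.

5.0

L ∝ R²T⁴ gives T ∝ (L/R²)^(1/4), so
T_GX3587/T_GX7592 = (1.00×10^4 / 4.00²)^(1/4) = (625.0)^(1/4) = 5.000.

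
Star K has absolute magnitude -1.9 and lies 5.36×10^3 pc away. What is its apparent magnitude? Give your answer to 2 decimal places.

m = M + 5 log₁₀(d/10 pc) = -1.9 + 5 log₁₀(5.36×10^3/10)
  = -1.9 + 5 × 2.729 = -1.9 + 13.65 = 11.75.

11.75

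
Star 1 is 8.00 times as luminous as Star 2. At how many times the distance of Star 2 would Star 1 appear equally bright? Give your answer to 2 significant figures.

Equal flux requires L_1/d_1² = L_2/d_2², so d_1/d_2 = √(L_1/L_2)
= √(8.00) = 2.828.

2.8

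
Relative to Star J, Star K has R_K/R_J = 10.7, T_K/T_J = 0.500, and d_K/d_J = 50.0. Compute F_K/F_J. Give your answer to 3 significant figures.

L_K/L_J = (R_K/R_J)²(T_K/T_J)⁴ = (10.7)² × (0.500)⁴ = 7.156.
F_K/F_J = (L_K/L_J)/(d_K/d_J)² = 7.156 / (50.0)² = 0.002862.

0.00286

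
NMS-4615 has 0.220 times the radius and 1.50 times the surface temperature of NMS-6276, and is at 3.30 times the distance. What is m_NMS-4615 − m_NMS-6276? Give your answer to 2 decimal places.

4.12

L_NMS-4615/L_NMS-6276 = (0.220)²(1.50)⁴ = 0.2450.
F_NMS-4615/F_NMS-6276 = (L_NMS-4615/L_NMS-6276)/(d_NMS-4615/d_NMS-6276)² = 0.2450/10.89 = 0.02250.
m_NMS-4615 − m_NMS-6276 = −2.5 log₁₀(0.02250) = 4.12.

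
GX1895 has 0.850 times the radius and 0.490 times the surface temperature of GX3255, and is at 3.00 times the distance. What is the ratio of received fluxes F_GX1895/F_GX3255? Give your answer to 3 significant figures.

L_GX1895/L_GX3255 = (R_GX1895/R_GX3255)²(T_GX1895/T_GX3255)⁴ = (0.850)² × (0.490)⁴ = 0.04165.
F_GX1895/F_GX3255 = (L_GX1895/L_GX3255)/(d_GX1895/d_GX3255)² = 0.04165 / (3.00)² = 0.004628.

0.00463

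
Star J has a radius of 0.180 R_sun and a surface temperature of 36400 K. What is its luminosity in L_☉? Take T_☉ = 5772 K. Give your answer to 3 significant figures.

51.2 L_☉

L/L_☉ = (R/R_☉)² (T/T_☉)⁴ = (0.180)² × (36400/5772)⁴
       = 0.03240 × (6.306)⁴ = 0.03240 × 1582 = 51.24.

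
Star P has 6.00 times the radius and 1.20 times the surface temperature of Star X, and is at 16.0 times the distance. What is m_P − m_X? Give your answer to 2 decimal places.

1.34

L_P/L_X = (6.00)²(1.20)⁴ = 74.65.
F_P/F_X = (L_P/L_X)/(d_P/d_X)² = 74.65/256.0 = 0.2916.
m_P − m_X = −2.5 log₁₀(0.2916) = 1.34.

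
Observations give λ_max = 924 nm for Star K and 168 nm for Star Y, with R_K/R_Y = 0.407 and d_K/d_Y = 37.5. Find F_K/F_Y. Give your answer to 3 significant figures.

1.29×10^-7

Wien's law: T_K/T_Y = λ_Y/λ_K = 168/924 = 0.1818.
L_K/L_Y = (R_K/R_Y)²(T_K/T_Y)⁴ = (0.407)²(0.1818)⁴ = 1.810×10^-4.
F_K/F_Y = (L_K/L_Y)/(d_K/d_Y)² = 1.810×10^-4/(37.5)² = 1.287×10^-7.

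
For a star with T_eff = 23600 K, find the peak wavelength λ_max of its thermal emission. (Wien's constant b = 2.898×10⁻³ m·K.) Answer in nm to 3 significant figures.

λ_max = b/T = 2.898×10⁻³ / 23600 = 1.23×10^-7 m = 122.8 nm.

123 nm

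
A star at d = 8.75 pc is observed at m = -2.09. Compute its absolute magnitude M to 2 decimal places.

M = m − 5 log₁₀(d/10 pc) = -2.09 − 5 log₁₀(8.75/10)
  = -2.09 − 5 × -0.058 = -2.09 − -0.29 = -1.80.

-1.80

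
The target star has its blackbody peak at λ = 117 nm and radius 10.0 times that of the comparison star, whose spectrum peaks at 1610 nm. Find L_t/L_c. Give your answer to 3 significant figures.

3.59×10^6

Wien's law gives T ∝ 1/λ_max, so T_t/T_c = λ_c/λ_t = 1610/117 = 13.76.
Then L ∝ R²T⁴ gives L_t/L_c = (10.0)² × (13.76)⁴ = 100.0 × 3.586×10^4 = 3.586×10^6.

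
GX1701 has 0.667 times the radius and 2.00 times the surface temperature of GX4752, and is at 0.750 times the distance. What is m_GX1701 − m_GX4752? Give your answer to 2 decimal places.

L_GX1701/L_GX4752 = (0.667)²(2.00)⁴ = 7.118.
F_GX1701/F_GX4752 = (L_GX1701/L_GX4752)/(d_GX1701/d_GX4752)² = 7.118/0.5625 = 12.65.
m_GX1701 − m_GX4752 = −2.5 log₁₀(12.65) = -2.76.

-2.76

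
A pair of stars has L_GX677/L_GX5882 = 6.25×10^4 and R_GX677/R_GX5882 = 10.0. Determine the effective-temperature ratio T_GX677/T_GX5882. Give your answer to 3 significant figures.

L ∝ R²T⁴ gives T ∝ (L/R²)^(1/4), so
T_GX677/T_GX5882 = (6.25×10^4 / 10.0²)^(1/4) = (625.0)^(1/4) = 5.000.

5.00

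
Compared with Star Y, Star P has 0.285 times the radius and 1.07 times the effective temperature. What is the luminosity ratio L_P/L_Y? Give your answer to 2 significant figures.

0.11

From the Stefan–Boltzmann law, L ∝ R²T⁴, so
L_P/L_Y = (R_P/R_Y)² (T_P/T_Y)⁴ = (0.285)² × (1.07)⁴ = 0.08122 × 1.311 = 0.1065.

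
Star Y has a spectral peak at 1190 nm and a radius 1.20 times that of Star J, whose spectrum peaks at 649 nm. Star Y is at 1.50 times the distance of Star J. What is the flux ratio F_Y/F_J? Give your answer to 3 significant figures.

Wien's law: T_Y/T_J = λ_J/λ_Y = 649/1190 = 0.5454.
L_Y/L_J = (R_Y/R_J)²(T_Y/T_J)⁴ = (1.20)²(0.5454)⁴ = 0.1274.
F_Y/F_J = (L_Y/L_J)/(d_Y/d_J)² = 0.1274/(1.50)² = 0.05662.

0.0566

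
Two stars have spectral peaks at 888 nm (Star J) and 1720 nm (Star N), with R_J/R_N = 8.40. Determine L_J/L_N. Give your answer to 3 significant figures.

Wien's law gives T ∝ 1/λ_max, so T_J/T_N = λ_N/λ_J = 1720/888 = 1.937.
Then L ∝ R²T⁴ gives L_J/L_N = (8.40)² × (1.937)⁴ = 70.56 × 14.08 = 993.2.

993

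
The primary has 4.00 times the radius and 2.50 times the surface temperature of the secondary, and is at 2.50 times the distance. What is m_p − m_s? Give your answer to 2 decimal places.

-5.00

L_p/L_s = (4.00)²(2.50)⁴ = 625.0.
F_p/F_s = (L_p/L_s)/(d_p/d_s)² = 625.0/6.250 = 100.0.
m_p − m_s = −2.5 log₁₀(100.0) = -5.00.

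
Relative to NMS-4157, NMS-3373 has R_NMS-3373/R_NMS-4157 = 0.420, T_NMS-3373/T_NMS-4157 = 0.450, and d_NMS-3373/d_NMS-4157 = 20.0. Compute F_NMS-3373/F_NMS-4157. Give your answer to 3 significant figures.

L_NMS-3373/L_NMS-4157 = (R_NMS-3373/R_NMS-4157)²(T_NMS-3373/T_NMS-4157)⁴ = (0.420)² × (0.450)⁴ = 0.007234.
F_NMS-3373/F_NMS-4157 = (L_NMS-3373/L_NMS-4157)/(d_NMS-3373/d_NMS-4157)² = 0.007234 / (20.0)² = 1.808×10^-5.

1.81×10^-5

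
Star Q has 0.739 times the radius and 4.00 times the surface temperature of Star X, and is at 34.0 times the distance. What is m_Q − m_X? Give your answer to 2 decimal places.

L_Q/L_X = (0.739)²(4.00)⁴ = 139.8.
F_Q/F_X = (L_Q/L_X)/(d_Q/d_X)² = 139.8/1156 = 0.1209.
m_Q − m_X = −2.5 log₁₀(0.1209) = 2.29.

2.29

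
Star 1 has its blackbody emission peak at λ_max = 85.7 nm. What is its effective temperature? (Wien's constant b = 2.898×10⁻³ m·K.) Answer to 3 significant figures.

3.38×10^4 K

T = b/λ_max = 2.898×10⁻³ / (85.7×10⁻⁹) = 3.382×10^4 K.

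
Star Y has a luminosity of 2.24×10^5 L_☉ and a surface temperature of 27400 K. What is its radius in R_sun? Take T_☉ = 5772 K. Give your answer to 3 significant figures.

R/R_☉ = √(L/L_☉) / (T/T_☉)² = √(2.24×10^5) / (4.747)²
       = 473.3 / 22.53 = 21.00.

21.0 R_sun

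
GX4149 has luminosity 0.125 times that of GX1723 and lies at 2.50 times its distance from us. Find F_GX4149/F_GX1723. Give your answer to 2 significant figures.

0.020

F = L/(4πd²), so F_GX4149/F_GX1723 = (L_GX4149/L_GX1723) / (d_GX4149/d_GX1723)²
= 0.125 / (2.50)² = 0.125 / 6.250 = 0.02000.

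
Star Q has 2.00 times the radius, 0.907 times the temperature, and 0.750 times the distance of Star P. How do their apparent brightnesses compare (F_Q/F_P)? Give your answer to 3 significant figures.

L_Q/L_P = (R_Q/R_P)²(T_Q/T_P)⁴ = (2.00)² × (0.907)⁴ = 2.707.
F_Q/F_P = (L_Q/L_P)/(d_Q/d_P)² = 2.707 / (0.750)² = 4.812.

4.81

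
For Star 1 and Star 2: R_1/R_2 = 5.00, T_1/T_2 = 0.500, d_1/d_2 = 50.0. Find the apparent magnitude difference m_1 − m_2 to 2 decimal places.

L_1/L_2 = (5.00)²(0.500)⁴ = 1.562.
F_1/F_2 = (L_1/L_2)/(d_1/d_2)² = 1.562/2500 = 6.250×10^-4.
m_1 − m_2 = −2.5 log₁₀(6.250×10^-4) = 8.01.

8.01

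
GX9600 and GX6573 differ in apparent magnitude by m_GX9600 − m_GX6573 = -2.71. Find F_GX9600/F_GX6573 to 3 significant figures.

12.1

F_GX9600/F_GX6573 = 10^(−(m_GX9600 − m_GX6573)/2.5) = 10^(2.71/2.5) = 10^1.084 = 12.13.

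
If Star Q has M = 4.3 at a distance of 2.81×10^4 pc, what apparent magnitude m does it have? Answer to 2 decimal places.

21.54

m = M + 5 log₁₀(d/10 pc) = 4.3 + 5 log₁₀(2.81×10^4/10)
  = 4.3 + 5 × 3.449 = 4.3 + 17.24 = 21.54.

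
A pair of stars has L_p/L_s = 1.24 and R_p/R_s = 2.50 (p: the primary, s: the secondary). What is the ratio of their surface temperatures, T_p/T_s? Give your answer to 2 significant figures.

0.67

L ∝ R²T⁴ gives T ∝ (L/R²)^(1/4), so
T_p/T_s = (1.24 / 2.50²)^(1/4) = (0.1984)^(1/4) = 0.6674.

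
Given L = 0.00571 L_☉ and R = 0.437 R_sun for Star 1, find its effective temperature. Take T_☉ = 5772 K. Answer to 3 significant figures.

2.40×10^3 K

T/T_☉ = (L/L_☉)^(1/4) / (R/R_☉)^(1/2)
T = 5772 × (0.00571)^(1/4) / √(0.437) = 5772 × 0.2749 / 0.6611 = 2400 K.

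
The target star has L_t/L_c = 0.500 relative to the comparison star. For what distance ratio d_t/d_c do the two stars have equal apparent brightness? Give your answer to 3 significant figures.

Equal flux requires L_t/d_t² = L_c/d_c², so d_t/d_c = √(L_t/L_c)
= √(0.500) = 0.7071.

0.707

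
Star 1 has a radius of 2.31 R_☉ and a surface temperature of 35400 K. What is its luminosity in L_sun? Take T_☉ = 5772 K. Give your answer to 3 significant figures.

7.55×10^3 L_sun

L/L_☉ = (R/R_☉)² (T/T_☉)⁴ = (2.31)² × (35400/5772)⁴
       = 5.336 × (6.133)⁴ = 5.336 × 1415 = 7550.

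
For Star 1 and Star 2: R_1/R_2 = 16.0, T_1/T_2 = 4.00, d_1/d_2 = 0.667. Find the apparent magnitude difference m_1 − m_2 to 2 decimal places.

-12.92

L_1/L_2 = (16.0)²(4.00)⁴ = 6.554×10^4.
F_1/F_2 = (L_1/L_2)/(d_1/d_2)² = 6.554×10^4/0.4449 = 1.473×10^5.
m_1 − m_2 = −2.5 log₁₀(1.473×10^5) = -12.92.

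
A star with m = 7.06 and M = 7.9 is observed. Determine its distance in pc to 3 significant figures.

6.79 pc

m − M = 5 log₁₀(d/10 pc)
7.06 − (7.9) = -0.84 = 5 log₁₀(d/10)
d = 10 × 10^(-0.84/5) = 10 × 10^-0.168 = 6.792 pc.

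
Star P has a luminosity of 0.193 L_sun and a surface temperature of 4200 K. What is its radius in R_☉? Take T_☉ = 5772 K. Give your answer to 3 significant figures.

R/R_☉ = √(L/L_☉) / (T/T_☉)² = √(0.193) / (0.7277)²
       = 0.4393 / 0.5295 = 0.8297.

0.830 R_☉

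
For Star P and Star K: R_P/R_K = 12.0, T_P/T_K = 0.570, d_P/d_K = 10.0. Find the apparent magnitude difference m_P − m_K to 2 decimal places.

L_P/L_K = (12.0)²(0.570)⁴ = 15.20.
F_P/F_K = (L_P/L_K)/(d_P/d_K)² = 15.20/100.0 = 0.1520.
m_P − m_K = −2.5 log₁₀(0.1520) = 2.05.

2.05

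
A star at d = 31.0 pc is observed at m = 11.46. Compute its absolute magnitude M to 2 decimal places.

M = m − 5 log₁₀(d/10 pc) = 11.46 − 5 log₁₀(31.0/10)
  = 11.46 − 5 × 0.491 = 11.46 − 2.46 = 9.00.

9.00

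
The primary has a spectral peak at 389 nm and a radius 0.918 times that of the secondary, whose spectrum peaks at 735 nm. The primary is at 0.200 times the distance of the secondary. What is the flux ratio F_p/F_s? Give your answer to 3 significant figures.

Wien's law: T_p/T_s = λ_s/λ_p = 735/389 = 1.889.
L_p/L_s = (R_p/R_s)²(T_p/T_s)⁴ = (0.918)²(1.889)⁴ = 10.74.
F_p/F_s = (L_p/L_s)/(d_p/d_s)² = 10.74/(0.200)² = 268.5.

269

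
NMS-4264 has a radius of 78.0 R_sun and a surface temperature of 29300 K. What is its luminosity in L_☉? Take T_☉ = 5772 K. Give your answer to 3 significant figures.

L/L_☉ = (R/R_☉)² (T/T_☉)⁴ = (78.0)² × (29300/5772)⁴
       = 6084 × (5.076)⁴ = 6084 × 664.0 = 4.040×10^6.

4.04×10^6 L_☉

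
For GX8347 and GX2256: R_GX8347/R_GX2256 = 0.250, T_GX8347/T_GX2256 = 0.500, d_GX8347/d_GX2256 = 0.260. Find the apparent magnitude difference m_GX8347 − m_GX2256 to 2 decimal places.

L_GX8347/L_GX2256 = (0.250)²(0.500)⁴ = 0.003906.
F_GX8347/F_GX2256 = (L_GX8347/L_GX2256)/(d_GX8347/d_GX2256)² = 0.003906/0.06760 = 0.05778.
m_GX8347 − m_GX2256 = −2.5 log₁₀(0.05778) = 3.10.

3.10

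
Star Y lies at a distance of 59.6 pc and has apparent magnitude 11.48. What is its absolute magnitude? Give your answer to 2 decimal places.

7.60

M = m − 5 log₁₀(d/10 pc) = 11.48 − 5 log₁₀(59.6/10)
  = 11.48 − 5 × 0.775 = 11.48 − 3.88 = 7.60.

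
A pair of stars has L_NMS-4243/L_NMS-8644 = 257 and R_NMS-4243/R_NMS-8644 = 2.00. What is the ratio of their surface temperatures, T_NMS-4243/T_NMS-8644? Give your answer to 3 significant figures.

2.83

L ∝ R²T⁴ gives T ∝ (L/R²)^(1/4), so
T_NMS-4243/T_NMS-8644 = (257 / 2.00²)^(1/4) = (64.25)^(1/4) = 2.831.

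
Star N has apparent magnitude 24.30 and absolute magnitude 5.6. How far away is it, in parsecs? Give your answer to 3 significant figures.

m − M = 5 log₁₀(d/10 pc)
24.30 − (5.6) = 18.70 = 5 log₁₀(d/10)
d = 10 × 10^(18.70/5) = 10 × 10^3.740 = 5.495×10^4 pc.

5.50×10^4 pc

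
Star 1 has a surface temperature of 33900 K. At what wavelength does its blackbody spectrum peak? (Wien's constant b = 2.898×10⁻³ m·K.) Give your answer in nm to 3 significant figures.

85.5 nm

λ_max = b/T = 2.898×10⁻³ / 33900 = 8.55×10^-8 m = 85.49 nm.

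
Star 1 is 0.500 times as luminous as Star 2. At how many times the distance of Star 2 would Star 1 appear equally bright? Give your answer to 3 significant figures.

0.707

Equal flux requires L_1/d_1² = L_2/d_2², so d_1/d_2 = √(L_1/L_2)
= √(0.500) = 0.7071.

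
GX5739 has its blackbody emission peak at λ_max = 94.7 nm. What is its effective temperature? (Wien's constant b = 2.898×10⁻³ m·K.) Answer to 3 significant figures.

3.06×10^4 K

T = b/λ_max = 2.898×10⁻³ / (94.7×10⁻⁹) = 3.060×10^4 K.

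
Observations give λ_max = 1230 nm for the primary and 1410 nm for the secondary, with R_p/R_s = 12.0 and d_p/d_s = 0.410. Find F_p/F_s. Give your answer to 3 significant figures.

Wien's law: T_p/T_s = λ_s/λ_p = 1410/1230 = 1.146.
L_p/L_s = (R_p/R_s)²(T_p/T_s)⁴ = (12.0)²(1.146)⁴ = 248.7.
F_p/F_s = (L_p/L_s)/(d_p/d_s)² = 248.7/(0.410)² = 1479.

1.48×10^3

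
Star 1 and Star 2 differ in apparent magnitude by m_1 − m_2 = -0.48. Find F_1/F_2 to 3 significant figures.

1.56

F_1/F_2 = 10^(−(m_1 − m_2)/2.5) = 10^(0.48/2.5) = 10^0.192 = 1.556.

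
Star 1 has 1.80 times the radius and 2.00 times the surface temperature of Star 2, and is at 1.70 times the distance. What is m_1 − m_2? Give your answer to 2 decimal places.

L_1/L_2 = (1.80)²(2.00)⁴ = 51.84.
F_1/F_2 = (L_1/L_2)/(d_1/d_2)² = 51.84/2.890 = 17.94.
m_1 − m_2 = −2.5 log₁₀(17.94) = -3.13.

-3.13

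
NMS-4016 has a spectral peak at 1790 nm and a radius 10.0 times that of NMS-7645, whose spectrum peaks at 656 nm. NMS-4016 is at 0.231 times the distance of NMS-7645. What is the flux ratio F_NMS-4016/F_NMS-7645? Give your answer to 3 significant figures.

33.8

Wien's law: T_NMS-4016/T_NMS-7645 = λ_NMS-7645/λ_NMS-4016 = 656/1790 = 0.3665.
L_NMS-4016/L_NMS-7645 = (R_NMS-4016/R_NMS-7645)²(T_NMS-4016/T_NMS-7645)⁴ = (10.0)²(0.3665)⁴ = 1.804.
F_NMS-4016/F_NMS-7645 = (L_NMS-4016/L_NMS-7645)/(d_NMS-4016/d_NMS-7645)² = 1.804/(0.231)² = 33.80.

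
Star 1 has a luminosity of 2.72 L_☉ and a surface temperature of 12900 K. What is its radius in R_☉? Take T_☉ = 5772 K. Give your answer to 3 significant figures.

R/R_☉ = √(L/L_☉) / (T/T_☉)² = √(2.72) / (2.235)²
       = 1.649 / 4.995 = 0.3302.

0.330 R_☉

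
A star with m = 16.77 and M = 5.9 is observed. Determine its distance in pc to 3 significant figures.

1.49×10^3 pc

m − M = 5 log₁₀(d/10 pc)
16.77 − (5.9) = 10.87 = 5 log₁₀(d/10)
d = 10 × 10^(10.87/5) = 10 × 10^2.174 = 1493 pc.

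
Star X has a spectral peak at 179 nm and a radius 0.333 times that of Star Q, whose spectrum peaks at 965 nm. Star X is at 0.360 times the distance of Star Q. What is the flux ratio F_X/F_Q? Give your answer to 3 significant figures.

Wien's law: T_X/T_Q = λ_Q/λ_X = 965/179 = 5.391.
L_X/L_Q = (R_X/R_Q)²(T_X/T_Q)⁴ = (0.333)²(5.391)⁴ = 93.67.
F_X/F_Q = (L_X/L_Q)/(d_X/d_Q)² = 93.67/(0.360)² = 722.7.

723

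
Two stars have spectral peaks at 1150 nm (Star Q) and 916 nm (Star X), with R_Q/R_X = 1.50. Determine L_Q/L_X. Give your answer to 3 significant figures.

0.906

Wien's law gives T ∝ 1/λ_max, so T_Q/T_X = λ_X/λ_Q = 916/1150 = 0.7965.
Then L ∝ R²T⁴ gives L_Q/L_X = (1.50)² × (0.7965)⁴ = 2.250 × 0.4025 = 0.9057.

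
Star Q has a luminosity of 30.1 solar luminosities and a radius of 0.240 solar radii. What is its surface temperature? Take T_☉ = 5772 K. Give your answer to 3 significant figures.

T/T_☉ = (L/L_☉)^(1/4) / (R/R_☉)^(1/2)
T = 5772 × (30.1)^(1/4) / √(0.240) = 5772 × 2.342 / 0.4899 = 2.760×10^4 K.

2.76×10^4 K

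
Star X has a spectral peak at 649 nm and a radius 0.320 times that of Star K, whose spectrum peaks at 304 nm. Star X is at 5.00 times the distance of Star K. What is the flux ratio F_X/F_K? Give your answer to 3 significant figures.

Wien's law: T_X/T_K = λ_K/λ_X = 304/649 = 0.4684.
L_X/L_K = (R_X/R_K)²(T_X/T_K)⁴ = (0.320)²(0.4684)⁴ = 0.004930.
F_X/F_K = (L_X/L_K)/(d_X/d_K)² = 0.004930/(5.00)² = 1.972×10^-4.

1.97×10^-4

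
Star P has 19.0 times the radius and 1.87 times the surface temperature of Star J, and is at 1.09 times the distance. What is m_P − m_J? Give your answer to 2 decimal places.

-8.93

L_P/L_J = (19.0)²(1.87)⁴ = 4414.
F_P/F_J = (L_P/L_J)/(d_P/d_J)² = 4414/1.188 = 3716.
m_P − m_J = −2.5 log₁₀(3716) = -8.93.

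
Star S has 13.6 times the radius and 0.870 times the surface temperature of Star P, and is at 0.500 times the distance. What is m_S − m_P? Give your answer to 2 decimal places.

-6.57

L_S/L_P = (13.6)²(0.870)⁴ = 106.0.
F_S/F_P = (L_S/L_P)/(d_S/d_P)² = 106.0/0.2500 = 423.9.
m_S − m_P = −2.5 log₁₀(423.9) = -6.57.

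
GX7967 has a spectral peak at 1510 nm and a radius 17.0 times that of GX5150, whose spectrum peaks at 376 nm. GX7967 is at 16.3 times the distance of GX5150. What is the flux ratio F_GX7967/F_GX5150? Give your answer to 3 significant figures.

Wien's law: T_GX7967/T_GX5150 = λ_GX5150/λ_GX7967 = 376/1510 = 0.2490.
L_GX7967/L_GX5150 = (R_GX7967/R_GX5150)²(T_GX7967/T_GX5150)⁴ = (17.0)²(0.2490)⁴ = 1.111.
F_GX7967/F_GX5150 = (L_GX7967/L_GX5150)/(d_GX7967/d_GX5150)² = 1.111/(16.3)² = 0.004182.

0.00418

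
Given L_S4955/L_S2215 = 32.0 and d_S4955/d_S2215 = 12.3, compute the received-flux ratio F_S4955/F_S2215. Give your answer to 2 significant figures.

0.21

F = L/(4πd²), so F_S4955/F_S2215 = (L_S4955/L_S2215) / (d_S4955/d_S2215)²
= 32.0 / (12.3)² = 32.0 / 151.3 = 0.2115.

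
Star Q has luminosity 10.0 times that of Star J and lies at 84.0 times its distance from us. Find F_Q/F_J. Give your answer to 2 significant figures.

F = L/(4πd²), so F_Q/F_J = (L_Q/L_J) / (d_Q/d_J)²
= 10.0 / (84.0)² = 10.0 / 7056 = 0.001417.

0.0014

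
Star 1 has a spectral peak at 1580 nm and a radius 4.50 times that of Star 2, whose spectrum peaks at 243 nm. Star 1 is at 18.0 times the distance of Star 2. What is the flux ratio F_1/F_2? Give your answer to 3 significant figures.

3.50×10^-5

Wien's law: T_1/T_2 = λ_2/λ_1 = 243/1580 = 0.1538.
L_1/L_2 = (R_1/R_2)²(T_1/T_2)⁴ = (4.50)²(0.1538)⁴ = 0.01133.
F_1/F_2 = (L_1/L_2)/(d_1/d_2)² = 0.01133/(18.0)² = 3.497×10^-5.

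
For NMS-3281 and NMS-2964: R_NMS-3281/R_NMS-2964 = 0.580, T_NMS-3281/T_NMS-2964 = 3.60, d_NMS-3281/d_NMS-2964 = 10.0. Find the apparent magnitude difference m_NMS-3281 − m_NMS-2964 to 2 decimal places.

L_NMS-3281/L_NMS-2964 = (0.580)²(3.60)⁴ = 56.50.
F_NMS-3281/F_NMS-2964 = (L_NMS-3281/L_NMS-2964)/(d_NMS-3281/d_NMS-2964)² = 56.50/100.0 = 0.5650.
m_NMS-3281 − m_NMS-2964 = −2.5 log₁₀(0.5650) = 0.62.

0.62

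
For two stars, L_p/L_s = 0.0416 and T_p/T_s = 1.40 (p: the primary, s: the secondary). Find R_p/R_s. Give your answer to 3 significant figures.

L ∝ R²T⁴ gives R ∝ √L / T², so
R_p/R_s = √(0.0416) / (1.40)² = 0.2040 / 1.960 = 0.1041.

0.104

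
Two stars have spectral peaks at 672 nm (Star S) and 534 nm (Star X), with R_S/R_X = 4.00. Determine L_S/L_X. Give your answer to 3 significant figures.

Wien's law gives T ∝ 1/λ_max, so T_S/T_X = λ_X/λ_S = 534/672 = 0.7946.
Then L ∝ R²T⁴ gives L_S/L_X = (4.00)² × (0.7946)⁴ = 16.00 × 0.3987 = 6.380.

6.38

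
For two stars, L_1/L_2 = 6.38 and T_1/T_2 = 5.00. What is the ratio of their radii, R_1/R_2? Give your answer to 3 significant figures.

0.101

L ∝ R²T⁴ gives R ∝ √L / T², so
R_1/R_2 = √(6.38) / (5.00)² = 2.526 / 25.00 = 0.1010.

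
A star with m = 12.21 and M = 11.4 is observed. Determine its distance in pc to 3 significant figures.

m − M = 5 log₁₀(d/10 pc)
12.21 − (11.4) = 0.81 = 5 log₁₀(d/10)
d = 10 × 10^(0.81/5) = 10 × 10^0.162 = 14.52 pc.

14.5 pc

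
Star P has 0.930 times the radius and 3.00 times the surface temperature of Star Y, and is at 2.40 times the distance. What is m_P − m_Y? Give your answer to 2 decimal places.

-2.71

L_P/L_Y = (0.930)²(3.00)⁴ = 70.06.
F_P/F_Y = (L_P/L_Y)/(d_P/d_Y)² = 70.06/5.760 = 12.16.
m_P − m_Y = −2.5 log₁₀(12.16) = -2.71.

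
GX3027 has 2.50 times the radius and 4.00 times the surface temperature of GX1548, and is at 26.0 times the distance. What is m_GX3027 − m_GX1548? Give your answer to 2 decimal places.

-0.94

L_GX3027/L_GX1548 = (2.50)²(4.00)⁴ = 1600.
F_GX3027/F_GX1548 = (L_GX3027/L_GX1548)/(d_GX3027/d_GX1548)² = 1600/676.0 = 2.367.
m_GX3027 − m_GX1548 = −2.5 log₁₀(2.367) = -0.94.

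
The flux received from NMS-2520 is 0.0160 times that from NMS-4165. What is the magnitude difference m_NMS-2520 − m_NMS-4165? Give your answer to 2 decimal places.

4.49

m_NMS-2520 − m_NMS-4165 = −2.5 log₁₀(F_NMS-2520/F_NMS-4165) = −2.5 log₁₀(0.0160) = −2.5 × (-1.796) = 4.490.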